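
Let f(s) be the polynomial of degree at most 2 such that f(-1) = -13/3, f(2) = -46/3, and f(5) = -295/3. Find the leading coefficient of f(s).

-4

Write f(s) = as^2 + bs + c. Substituting each data point gives a linear system:
  a - b + c = -13/3
  4a + 2b + c = -46/3
  25a + 5b + c = -295/3
Solving the system yields a = -4, b = 1/3, c = 0.
So f(s) = -4s^2 + (1/3)s.
The leading coefficient is -4.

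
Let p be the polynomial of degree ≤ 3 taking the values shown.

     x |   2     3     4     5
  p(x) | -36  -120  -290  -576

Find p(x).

p(x) = -5x^3 + 2x^2 + x - 6

Write p(x) = ax^3 + bx^2 + cx + d. Substituting each data point gives a linear system:
  8a + 4b + 2c + d = -36
  27a + 9b + 3c + d = -120
  64a + 16b + 4c + d = -290
  125a + 25b + 5c + d = -576
Solving the system yields a = -5, b = 2, c = 1, d = -6.
So p(x) = -5x³ + 2x² + x - 6.
Check: p(2) = -36. ✓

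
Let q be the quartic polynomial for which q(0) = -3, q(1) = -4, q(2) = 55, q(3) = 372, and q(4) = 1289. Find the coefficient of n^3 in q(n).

Write q(n) = an^4 + bn^3 + cn^2 + dn + e. Substituting each data point gives a linear system:
  e = -3
  a + b + c + d + e = -4
  16a + 8b + 4c + 2d + e = 55
  81a + 27b + 9c + 3d + e = 372
  256a + 64b + 16c + 4d + e = 1289
Solving the system yields a = 6, b = -3, c = -3, d = -1, e = -3.
So q(n) = 6n⁴ - 3n³ - 3n² - n - 3.
The coefficient of n^3 is -3.

-3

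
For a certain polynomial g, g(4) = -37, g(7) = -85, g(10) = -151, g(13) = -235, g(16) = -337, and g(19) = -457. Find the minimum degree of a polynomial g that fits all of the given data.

Forward differences of the values at t = 4, 7, 10, 13, 16, 19:
  g  : -37  -85  -151  -235  -337  -457
  Δ  : -48  -66  -84  -102  -120
  Δ^2: -18  -18  -18  -18
  Δ^3: 0  0  0
  Δ^4: 0  0
  Δ^5: 0
The second differences are constant (-18) and nonzero, while all higher differences vanish, so the minimal degree is 2.

2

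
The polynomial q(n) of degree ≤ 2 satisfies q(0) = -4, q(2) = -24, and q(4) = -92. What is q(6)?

-208

Using the Lagrange interpolation formula with nodes 0, 2, 4:
  L_0(n) = (n - 2)(n - 4) / 8
  L_1(n) = n(n - 4) / -4
  L_2(n) = n(n - 2) / 8
Then q(n) = -4·L_0(n) - 24·L_1(n) - 92·L_2(n).
Expanding and collecting terms gives q(n) = -6n² + 2n - 4.
Evaluating at n = 6: q(6) = -208.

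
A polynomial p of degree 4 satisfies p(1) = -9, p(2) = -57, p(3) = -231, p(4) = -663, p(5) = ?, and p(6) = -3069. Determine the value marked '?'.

The 5 known points determine the degree-4 polynomial uniquely.
Write p(t) = at^4 + bt^3 + ct^2 + dt + e. Substituting each data point gives a linear system:
  a + b + c + d + e = -9
  16a + 8b + 4c + 2d + e = -57
  81a + 27b + 9c + 3d + e = -231
  256a + 64b + 16c + 4d + e = -663
  1296a + 216b + 36c + 6d + e = -3069
Solving the system yields a = -2, b = -2, c = -1, d = -1, e = -3.
So p(t) = -2t^4 - 2t^3 - t^2 - t - 3.
Then p(5) = -1533.

-1533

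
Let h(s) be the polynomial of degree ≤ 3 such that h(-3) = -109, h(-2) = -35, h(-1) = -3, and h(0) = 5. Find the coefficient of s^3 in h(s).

3

Write h(s) = as^3 + bs^2 + cs + d. Substituting each data point gives a linear system:
  -27a + 9b - 3c + d = -109
  -8a + 4b - 2c + d = -35
  -a + b - c + d = -3
  d = 5
Solving the system yields a = 3, b = -3, c = 2, d = 5.
So h(s) = 3s^3 - 3s^2 + 2s + 5.
The leading coefficient is 3.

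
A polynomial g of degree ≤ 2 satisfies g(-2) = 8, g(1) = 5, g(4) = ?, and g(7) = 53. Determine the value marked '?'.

On equispaced nodes a degree-2 polynomial has vanishing third forward difference, so
  - g(-2) + 3·g(1) - 3·g(4) + g(7) = 0.
Substituting the known values and solving for g(4):
  -3·g(4) = -60
  g(4) = 20.

20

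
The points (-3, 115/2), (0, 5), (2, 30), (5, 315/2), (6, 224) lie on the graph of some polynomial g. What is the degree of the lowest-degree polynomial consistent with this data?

2

Divided differences on the nodes -3, 0, 2, 5, 6:
  order 0: 115/2  5  30  315/2  224
  order 1: -35/2  25/2  85/2  133/2
  order 2: 6  6  6
  order 3: 0  0
  order 4: 0
The order-2 divided differences are all 6 (nonzero) and every higher order vanishes, so the data lies on a polynomial of degree exactly 2.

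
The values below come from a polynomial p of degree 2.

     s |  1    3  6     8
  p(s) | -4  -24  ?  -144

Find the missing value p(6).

-84

The 3 known points determine the degree-2 polynomial uniquely.
Write p(s) = as^2 + bs + c. Substituting each data point gives a linear system:
  a + b + c = -4
  9a + 3b + c = -24
  64a + 8b + c = -144
Solving the system yields a = -2, b = -2, c = 0.
So p(s) = -2s^2 - 2s.
Then p(6) = -84.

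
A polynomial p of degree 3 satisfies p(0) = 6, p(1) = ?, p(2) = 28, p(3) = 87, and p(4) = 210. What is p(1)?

The 4 known points determine the degree-3 polynomial uniquely.
Write p(u) = au^3 + bu^2 + cu + d. Substituting each data point gives a linear system:
  d = 6
  8a + 4b + 2c + d = 28
  27a + 9b + 3c + d = 87
  64a + 16b + 4c + d = 210
Solving the system yields a = 4, b = -4, c = 3, d = 6.
So p(u) = 4u³ - 4u² + 3u + 6.
Then p(1) = 9.

9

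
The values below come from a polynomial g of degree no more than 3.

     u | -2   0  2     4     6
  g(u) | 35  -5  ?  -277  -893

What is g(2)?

-45

On equispaced nodes a degree-3 polynomial has vanishing fourth forward difference, so
  g(-2) - 4·g(0) + 6·g(2) - 4·g(4) + g(6) = 0.
Substituting the known values and solving for g(2):
  6·g(2) = -270
  g(2) = -45.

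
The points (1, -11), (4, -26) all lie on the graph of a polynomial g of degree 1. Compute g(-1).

-1

Write g(s) = as + b. Substituting each data point gives a linear system:
  a + b = -11
  4a + b = -26
Solving the system yields a = -5, b = -6.
So g(s) = -5s - 6.
Then g(-1) = -1.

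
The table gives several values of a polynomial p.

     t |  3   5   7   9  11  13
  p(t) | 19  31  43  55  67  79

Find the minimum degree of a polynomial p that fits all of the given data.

1

Forward differences of the values at t = 3, 5, 7, 9, 11, 13:
  p  : 19  31  43  55  67  79
  Δ  : 12  12  12  12  12
  Δ^2: 0  0  0  0
  Δ^3: 0  0  0
  Δ^4: 0  0
  Δ^5: 0
The first differences are constant (12) and nonzero, while all higher differences vanish, so the minimal degree is 1.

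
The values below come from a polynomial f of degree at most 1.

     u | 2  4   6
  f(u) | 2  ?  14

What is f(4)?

On equispaced nodes a degree-1 polynomial has vanishing second forward difference, so
  f(2) - 2·f(4) + f(6) = 0.
Substituting the known values and solving for f(4):
  -2·f(4) = -16
  f(4) = 8.

8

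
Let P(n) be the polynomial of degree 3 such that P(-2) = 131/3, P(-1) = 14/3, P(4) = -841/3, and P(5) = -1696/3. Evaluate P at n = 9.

-10396/3

Write P(n) = an^3 + bn^2 + cn + d. Substituting each data point gives a linear system:
  -8a + 4b - 2c + d = 131/3
  -a + b - c + d = 14/3
  64a + 16b + 4c + d = -841/3
  125a + 25b + 5c + d = -1696/3
Solving the system yields a = -5, b = 2, c = 2, d = -1/3.
So P(n) = -5n^3 + 2n^2 + 2n - 1/3.
Then P(9) = -10396/3.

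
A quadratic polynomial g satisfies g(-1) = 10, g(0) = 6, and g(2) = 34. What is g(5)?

166

Using the Lagrange interpolation formula with nodes -1, 0, 2:
  L_0(t) = t(t - 2) / 3
  L_1(t) = (t + 1)(t - 2) / -2
  L_2(t) = (t + 1)t / 6
Then g(t) = 10·L_0(t) + 6·L_1(t) + 34·L_2(t).
Expanding and collecting terms gives g(t) = 6t^2 + 2t + 6.
Evaluating at t = 5: g(5) = 166.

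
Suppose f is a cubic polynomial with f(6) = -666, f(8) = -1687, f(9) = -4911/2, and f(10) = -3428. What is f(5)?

Using the Lagrange interpolation formula with nodes 6, 8, 9, 10:
  L_0(n) = (n - 8)(n - 9)(n - 10) / -24
  L_1(n) = (n - 6)(n - 9)(n - 10) / 4
  L_2(n) = (n - 6)(n - 8)(n - 10) / -3
  L_3(n) = (n - 6)(n - 8)(n - 9) / 8
Then f(n) = -666·L_0(n) - 1687·L_1(n) - 4911/2·L_2(n) - 3428·L_3(n).
Expanding and collecting terms gives f(n) = -4n^3 + 6n^2 - (5/2)n - 3.
Evaluating at n = 5: f(5) = -731/2.

-731/2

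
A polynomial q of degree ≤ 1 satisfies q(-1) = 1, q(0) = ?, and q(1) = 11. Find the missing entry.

On equispaced nodes a degree-1 polynomial has vanishing second forward difference, so
  q(-1) - 2·q(0) + q(1) = 0.
Substituting the known values and solving for q(0):
  -2·q(0) = -12
  q(0) = 6.

6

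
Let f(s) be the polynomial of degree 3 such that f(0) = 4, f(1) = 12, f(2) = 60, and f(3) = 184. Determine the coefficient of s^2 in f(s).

Write f(s) = as^3 + bs^2 + cs + d. Substituting each data point gives a linear system:
  d = 4
  a + b + c + d = 12
  8a + 4b + 2c + d = 60
  27a + 9b + 3c + d = 184
Solving the system yields a = 6, b = 2, c = 0, d = 4.
So f(s) = 6s^3 + 2s^2 + 4.
The coefficient of s^2 is 2.

2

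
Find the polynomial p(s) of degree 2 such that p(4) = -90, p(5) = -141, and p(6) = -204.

Using the Lagrange interpolation formula with nodes 4, 5, 6:
  L_0(s) = (s - 5)(s - 6) / 2
  L_1(s) = (s - 4)(s - 6) / -1
  L_2(s) = (s - 4)(s - 5) / 2
Then p(s) = -90·L_0(s) - 141·L_1(s) - 204·L_2(s).
Expanding and collecting terms gives p(s) = -6s^2 + 3s - 6.
Check: p(5) = -141. ✓

p(s) = -6s^2 + 3s - 6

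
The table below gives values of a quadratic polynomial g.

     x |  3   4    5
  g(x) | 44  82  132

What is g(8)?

354

Write g(x) = ax^2 + bx + c. Substituting each data point gives a linear system:
  9a + 3b + c = 44
  16a + 4b + c = 82
  25a + 5b + c = 132
Solving the system yields a = 6, b = -4, c = 2.
So g(x) = 6x² - 4x + 2.
Then g(8) = 354.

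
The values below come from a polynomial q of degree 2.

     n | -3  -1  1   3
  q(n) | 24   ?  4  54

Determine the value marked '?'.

-6

The 3 known points determine the degree-2 polynomial uniquely.
Write q(n) = an^2 + bn + c. Substituting each data point gives a linear system:
  9a - 3b + c = 24
  a + b + c = 4
  9a + 3b + c = 54
Solving the system yields a = 5, b = 5, c = -6.
So q(n) = 5n² + 5n - 6.
Then q(-1) = -6.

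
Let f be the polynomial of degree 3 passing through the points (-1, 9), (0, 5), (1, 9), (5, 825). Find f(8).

3285

Using the Lagrange interpolation formula with nodes -1, 0, 1, 5:
  L_0(n) = n(n - 1)(n - 5) / -12
  L_1(n) = (n + 1)(n - 1)(n - 5) / 5
  L_2(n) = (n + 1)n(n - 5) / -8
  L_3(n) = (n + 1)n(n - 1) / 120
Then f(n) = 9·L_0(n) + 5·L_1(n) + 9·L_2(n) + 825·L_3(n).
Expanding and collecting terms gives f(n) = 6n³ + 4n² - 6n + 5.
Evaluating at n = 8: f(8) = 3285.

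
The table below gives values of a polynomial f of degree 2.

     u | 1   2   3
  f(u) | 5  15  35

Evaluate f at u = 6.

Write f(u) = au^2 + bu + c. Substituting each data point gives a linear system:
  a + b + c = 5
  4a + 2b + c = 15
  9a + 3b + c = 35
Solving the system yields a = 5, b = -5, c = 5.
So f(u) = 5u² - 5u + 5.
Then f(6) = 155.

155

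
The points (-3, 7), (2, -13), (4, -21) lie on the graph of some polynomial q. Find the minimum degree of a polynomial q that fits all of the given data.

1

Divided differences on the nodes -3, 2, 4:
  order 0: 7  -13  -21
  order 1: -4  -4
  order 2: 0
The order-1 divided differences are all -4 (nonzero) and every higher order vanishes, so the data lies on a polynomial of degree exactly 1.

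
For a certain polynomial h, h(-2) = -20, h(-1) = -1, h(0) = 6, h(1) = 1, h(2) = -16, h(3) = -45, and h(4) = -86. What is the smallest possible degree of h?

Forward differences of the values at x = -2, -1, 0, 1, 2, 3, 4:
  h  : -20  -1  6  1  -16  -45  -86
  Δ  : 19  7  -5  -17  -29  -41
  Δ^2: -12  -12  -12  -12  -12
  Δ^3: 0  0  0  0
  Δ^4: 0  0  0
  Δ^5: 0  0
  Δ^6: 0
The second differences are constant (-12) and nonzero, while all higher differences vanish, so the minimal degree is 2.

2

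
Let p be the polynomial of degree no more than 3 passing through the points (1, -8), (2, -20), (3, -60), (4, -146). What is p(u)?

p(u) = -3u^3 + 4u^2 - 3u - 6

Write p(u) = au^3 + bu^2 + cu + d. Substituting each data point gives a linear system:
  a + b + c + d = -8
  8a + 4b + 2c + d = -20
  27a + 9b + 3c + d = -60
  64a + 16b + 4c + d = -146
Solving the system yields a = -3, b = 4, c = -3, d = -6.
So p(u) = -3u^3 + 4u^2 - 3u - 6.
Check: p(3) = -60. ✓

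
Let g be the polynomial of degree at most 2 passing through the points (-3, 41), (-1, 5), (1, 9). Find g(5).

137

Write g(n) = an^2 + bn + c. Substituting each data point gives a linear system:
  9a - 3b + c = 41
  a - b + c = 5
  a + b + c = 9
Solving the system yields a = 5, b = 2, c = 2.
So g(n) = 5n^2 + 2n + 2.
Then g(5) = 137.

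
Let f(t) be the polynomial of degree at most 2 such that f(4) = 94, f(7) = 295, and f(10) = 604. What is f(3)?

51

Using the Lagrange interpolation formula with nodes 4, 7, 10:
  L_0(t) = (t - 7)(t - 10) / 18
  L_1(t) = (t - 4)(t - 10) / -9
  L_2(t) = (t - 4)(t - 7) / 18
Then f(t) = 94·L_0(t) + 295·L_1(t) + 604·L_2(t).
Expanding and collecting terms gives f(t) = 6t^2 + t - 6.
Evaluating at t = 3: f(3) = 51.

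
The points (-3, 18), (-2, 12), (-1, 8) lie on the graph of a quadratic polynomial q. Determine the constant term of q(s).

6

Write q(s) = as^2 + bs + c. Substituting each data point gives a linear system:
  9a - 3b + c = 18
  4a - 2b + c = 12
  a - b + c = 8
Solving the system yields a = 1, b = -1, c = 6.
So q(s) = s^2 - s + 6.
The constant term is 6.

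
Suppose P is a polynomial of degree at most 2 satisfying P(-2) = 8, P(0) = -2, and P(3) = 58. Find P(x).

P(x) = 5x^2 + 5x - 2

Using the Lagrange interpolation formula with nodes -2, 0, 3:
  L_0(x) = x(x - 3) / 10
  L_1(x) = (x + 2)(x - 3) / -6
  L_2(x) = (x + 2)x / 15
Then P(x) = 8·L_0(x) - 2·L_1(x) + 58·L_2(x).
Expanding and collecting terms gives P(x) = 5x^2 + 5x - 2.
Check: P(0) = -2. ✓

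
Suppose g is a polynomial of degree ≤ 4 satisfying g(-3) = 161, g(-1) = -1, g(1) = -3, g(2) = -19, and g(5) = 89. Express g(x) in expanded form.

Write g(x) = ax^4 + bx^3 + cx^2 + dx + e. Substituting each data point gives a linear system:
  81a - 27b + 9c - 3d + e = 161
  a - b + c - d + e = -1
  a + b + c + d + e = -3
  16a + 8b + 4c + 2d + e = -19
  625a + 125b + 25c + 5d + e = 89
Solving the system yields a = 1, b = -4, c = -2, d = 3, e = -1.
So g(x) = x⁴ - 4x³ - 2x² + 3x - 1.
Check: g(-1) = -1. ✓

g(x) = x^4 - 4x^3 - 2x^2 + 3x - 1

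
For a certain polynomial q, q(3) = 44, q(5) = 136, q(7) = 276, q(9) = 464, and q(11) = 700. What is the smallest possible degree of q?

Forward differences of the values at u = 3, 5, 7, 9, 11:
  q  : 44  136  276  464  700
  Δ  : 92  140  188  236
  Δ^2: 48  48  48
  Δ^3: 0  0
  Δ^4: 0
The second differences are constant (48) and nonzero, while all higher differences vanish, so the minimal degree is 2.

2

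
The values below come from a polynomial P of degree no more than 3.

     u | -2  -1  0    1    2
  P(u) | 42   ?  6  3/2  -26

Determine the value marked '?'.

On equispaced nodes a degree-3 polynomial has vanishing fourth forward difference, so
  P(-2) - 4·P(-1) + 6·P(0) - 4·P(1) + P(2) = 0.
Substituting the known values and solving for P(-1):
  -4·P(-1) = -46
  P(-1) = 23/2.

23/2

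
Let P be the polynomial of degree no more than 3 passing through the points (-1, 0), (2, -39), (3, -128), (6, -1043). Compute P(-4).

327

Write P(u) = au^3 + bu^2 + cu + d. Substituting each data point gives a linear system:
  -a + b - c + d = 0
  8a + 4b + 2c + d = -39
  27a + 9b + 3c + d = -128
  216a + 36b + 6c + d = -1043
Solving the system yields a = -5, b = 1, c = 1, d = -5.
So P(u) = -5u^3 + u^2 + u - 5.
Then P(-4) = 327.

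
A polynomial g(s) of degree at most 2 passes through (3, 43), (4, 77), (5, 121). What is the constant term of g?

1

Write g(s) = as^2 + bs + c. Substituting each data point gives a linear system:
  9a + 3b + c = 43
  16a + 4b + c = 77
  25a + 5b + c = 121
Solving the system yields a = 5, b = -1, c = 1.
So g(s) = 5s^2 - s + 1.
The constant term is 1.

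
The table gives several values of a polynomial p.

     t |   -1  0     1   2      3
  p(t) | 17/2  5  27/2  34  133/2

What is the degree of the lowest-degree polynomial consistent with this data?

Forward differences of the values at t = -1, 0, 1, 2, 3:
  p  : 17/2  5  27/2  34  133/2
  Δ  : -7/2  17/2  41/2  65/2
  Δ^2: 12  12  12
  Δ^3: 0  0
  Δ^4: 0
The second differences are constant (12) and nonzero, while all higher differences vanish, so the minimal degree is 2.

2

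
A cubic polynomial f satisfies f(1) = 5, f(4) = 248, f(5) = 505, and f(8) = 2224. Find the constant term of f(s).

Write f(s) = as^3 + bs^2 + cs + d. Substituting each data point gives a linear system:
  a + b + c + d = 5
  64a + 16b + 4c + d = 248
  125a + 25b + 5c + d = 505
  512a + 64b + 8c + d = 2224
Solving the system yields a = 5, b = -6, c = 6, d = 0.
So f(s) = 5s^3 - 6s^2 + 6s.
The constant term is 0.

0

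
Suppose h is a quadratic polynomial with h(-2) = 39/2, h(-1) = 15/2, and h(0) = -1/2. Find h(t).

Using the Lagrange interpolation formula with nodes -2, -1, 0:
  L_0(t) = (t + 1)t / 2
  L_1(t) = (t + 2)t / -1
  L_2(t) = (t + 2)(t + 1) / 2
Then h(t) = 39/2·L_0(t) + 15/2·L_1(t) - 1/2·L_2(t).
Expanding and collecting terms gives h(t) = 2t^2 - 6t - 1/2.
Check: h(-1) = 15/2. ✓

h(t) = 2t^2 - 6t - 1/2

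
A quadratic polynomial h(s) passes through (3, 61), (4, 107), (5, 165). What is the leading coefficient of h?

Write h(s) = as^2 + bs + c. Substituting each data point gives a linear system:
  9a + 3b + c = 61
  16a + 4b + c = 107
  25a + 5b + c = 165
Solving the system yields a = 6, b = 4, c = -5.
So h(s) = 6s^2 + 4s - 5.
The leading coefficient is 6.

6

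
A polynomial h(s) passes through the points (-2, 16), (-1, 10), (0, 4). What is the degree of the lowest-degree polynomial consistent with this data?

Forward differences of the values at s = -2, -1, 0:
  h  : 16  10  4
  Δ  : -6  -6
  Δ^2: 0
The first differences are constant (-6) and nonzero, while all higher differences vanish, so the minimal degree is 1.

1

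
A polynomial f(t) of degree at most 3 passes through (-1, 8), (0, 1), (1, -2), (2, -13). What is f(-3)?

82

Forward differences of the values at t = -1, 0, 1, 2:
  f  : 8  1  -2  -13
  Δ  : -7  -3  -11
  Δ^2: 4  -8
  Δ^3: -12
The third differences are constant, confirming degree 3.
Interpolating (Newton forward form) and evaluating at t = -3 gives f(-3) = 82.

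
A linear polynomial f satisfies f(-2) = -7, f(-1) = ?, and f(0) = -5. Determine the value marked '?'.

-6

On equispaced nodes a degree-1 polynomial has vanishing second forward difference, so
  f(-2) - 2·f(-1) + f(0) = 0.
Substituting the known values and solving for f(-1):
  -2·f(-1) = 12
  f(-1) = -6.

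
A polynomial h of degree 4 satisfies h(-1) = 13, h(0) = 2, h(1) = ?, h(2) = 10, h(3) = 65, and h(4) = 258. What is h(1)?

3

The 5 known points determine the degree-4 polynomial uniquely.
Write h(x) = ax^4 + bx^3 + cx^2 + dx + e. Substituting each data point gives a linear system:
  a - b + c - d + e = 13
  e = 2
  16a + 8b + 4c + 2d + e = 10
  81a + 27b + 9c + 3d + e = 65
  256a + 64b + 16c + 4d + e = 258
Solving the system yields a = 2, b = -5, c = 4, d = 0, e = 2.
So h(x) = 2x^4 - 5x^3 + 4x^2 + 2.
Then h(1) = 3.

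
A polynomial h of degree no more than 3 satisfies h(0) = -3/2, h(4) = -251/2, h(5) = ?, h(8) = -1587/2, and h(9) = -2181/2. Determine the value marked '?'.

-453/2

The 4 known points determine the degree-3 polynomial uniquely.
Write h(n) = an^3 + bn^2 + cn + d. Substituting each data point gives a linear system:
  d = -3/2
  64a + 16b + 4c + d = -251/2
  512a + 64b + 8c + d = -1587/2
  729a + 81b + 9c + d = -2181/2
Solving the system yields a = -1, b = -5, c = 5, d = -3/2.
So h(n) = -n^3 - 5n^2 + 5n - 3/2.
Then h(5) = -453/2.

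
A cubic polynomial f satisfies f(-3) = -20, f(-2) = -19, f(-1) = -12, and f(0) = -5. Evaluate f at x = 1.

Forward differences of the values at x = -3, -2, -1, 0:
  f  : -20  -19  -12  -5
  Δ  : 1  7  7
  Δ^2: 6  0
  Δ^3: -6
The third differences are constant, confirming degree 3.
Interpolating (Newton forward form) and evaluating at x = 1 gives f(1) = -4.

-4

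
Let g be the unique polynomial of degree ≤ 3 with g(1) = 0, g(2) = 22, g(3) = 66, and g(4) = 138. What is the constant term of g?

Write g(t) = at^3 + bt^2 + ct + d. Substituting each data point gives a linear system:
  a + b + c + d = 0
  8a + 4b + 2c + d = 22
  27a + 9b + 3c + d = 66
  64a + 16b + 4c + d = 138
Solving the system yields a = 1, b = 5, c = 0, d = -6.
So g(t) = t^3 + 5t^2 - 6.
The constant term is -6.

-6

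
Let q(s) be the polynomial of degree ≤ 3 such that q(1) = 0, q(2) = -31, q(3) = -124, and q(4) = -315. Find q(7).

Forward differences of the values at s = 1, 2, 3, 4:
  q  : 0  -31  -124  -315
  Δ  : -31  -93  -191
  Δ^2: -62  -98
  Δ^3: -36
The third differences are constant, confirming degree 3.
Interpolating (Newton forward form) and evaluating at s = 7 gives q(7) = -1836.

-1836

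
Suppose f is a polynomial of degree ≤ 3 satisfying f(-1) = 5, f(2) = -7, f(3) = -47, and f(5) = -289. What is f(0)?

Write f(x) = ax^3 + bx^2 + cx + d. Substituting each data point gives a linear system:
  -a + b - c + d = 5
  8a + 4b + 2c + d = -7
  27a + 9b + 3c + d = -47
  125a + 25b + 5c + d = -289
Solving the system yields a = -3, b = 3, c = 2, d = 1.
So f(x) = -3x³ + 3x² + 2x + 1.
Then f(0) = 1.

1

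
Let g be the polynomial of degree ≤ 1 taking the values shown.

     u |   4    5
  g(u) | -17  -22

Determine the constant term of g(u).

3

Write g(u) = au + b. Substituting each data point gives a linear system:
  4a + b = -17
  5a + b = -22
Solving the system yields a = -5, b = 3.
So g(u) = -5u + 3.
The constant term is 3.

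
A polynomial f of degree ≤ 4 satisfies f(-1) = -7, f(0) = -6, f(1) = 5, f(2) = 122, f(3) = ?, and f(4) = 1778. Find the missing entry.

585

On equispaced nodes a degree-4 polynomial has vanishing fifth forward difference, so
  - f(-1) + 5·f(0) - 10·f(1) + 10·f(2) - 5·f(3) + f(4) = 0.
Substituting the known values and solving for f(3):
  -5·f(3) = -2925
  f(3) = 585.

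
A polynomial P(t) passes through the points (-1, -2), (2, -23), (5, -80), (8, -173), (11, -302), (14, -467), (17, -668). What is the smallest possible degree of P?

Forward differences of the values at t = -1, 2, 5, 8, 11, 14, 17:
  P  : -2  -23  -80  -173  -302  -467  -668
  Δ  : -21  -57  -93  -129  -165  -201
  Δ^2: -36  -36  -36  -36  -36
  Δ^3: 0  0  0  0
  Δ^4: 0  0  0
  Δ^5: 0  0
  Δ^6: 0
The second differences are constant (-36) and nonzero, while all higher differences vanish, so the minimal degree is 2.

2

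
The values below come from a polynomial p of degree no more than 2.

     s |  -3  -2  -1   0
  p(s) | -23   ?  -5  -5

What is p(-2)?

-11

The 3 known points determine the degree-2 polynomial uniquely.
Write p(s) = as^2 + bs + c. Substituting each data point gives a linear system:
  9a - 3b + c = -23
  a - b + c = -5
  c = -5
Solving the system yields a = -3, b = -3, c = -5.
So p(s) = -3s^2 - 3s - 5.
Then p(-2) = -11.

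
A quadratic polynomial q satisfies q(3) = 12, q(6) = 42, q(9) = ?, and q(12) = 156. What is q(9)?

On equispaced nodes a degree-2 polynomial has vanishing third forward difference, so
  - q(3) + 3·q(6) - 3·q(9) + q(12) = 0.
Substituting the known values and solving for q(9):
  -3·q(9) = -270
  q(9) = 90.

90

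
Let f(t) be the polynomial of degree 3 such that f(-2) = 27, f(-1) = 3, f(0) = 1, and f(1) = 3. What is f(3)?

-53

Using the Lagrange interpolation formula with nodes -2, -1, 0, 1:
  L_0(t) = (t + 1)t(t - 1) / -6
  L_1(t) = (t + 2)t(t - 1) / 2
  L_2(t) = (t + 2)(t + 1)(t - 1) / -2
  L_3(t) = (t + 2)(t + 1)t / 6
Then f(t) = 27·L_0(t) + 3·L_1(t) + 1·L_2(t) + 3·L_3(t).
Expanding and collecting terms gives f(t) = -3t^3 + 2t^2 + 3t + 1.
Evaluating at t = 3: f(3) = -53.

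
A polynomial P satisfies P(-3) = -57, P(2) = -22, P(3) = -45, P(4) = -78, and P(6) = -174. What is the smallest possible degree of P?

2

Divided differences on the nodes -3, 2, 3, 4, 6:
  order 0: -57  -22  -45  -78  -174
  order 1: 7  -23  -33  -48
  order 2: -5  -5  -5
  order 3: 0  0
  order 4: 0
The order-2 divided differences are all -5 (nonzero) and every higher order vanishes, so the data lies on a polynomial of degree exactly 2.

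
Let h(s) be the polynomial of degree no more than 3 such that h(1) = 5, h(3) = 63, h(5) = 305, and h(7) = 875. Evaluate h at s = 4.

Using the Lagrange interpolation formula with nodes 1, 3, 5, 7:
  L_0(s) = (s - 3)(s - 5)(s - 7) / -48
  L_1(s) = (s - 1)(s - 5)(s - 7) / 16
  L_2(s) = (s - 1)(s - 3)(s - 7) / -16
  L_3(s) = (s - 1)(s - 3)(s - 5) / 48
Then h(s) = 5·L_0(s) + 63·L_1(s) + 305·L_2(s) + 875·L_3(s).
Expanding and collecting terms gives h(s) = 3s³ - 4s² + 6s.
Evaluating at s = 4: h(4) = 152.

152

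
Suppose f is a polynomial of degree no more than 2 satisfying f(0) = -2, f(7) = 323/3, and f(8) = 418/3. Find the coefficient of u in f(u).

Write f(u) = au^2 + bu + c. Substituting each data point gives a linear system:
  c = -2
  49a + 7b + c = 323/3
  64a + 8b + c = 418/3
Solving the system yields a = 2, b = 5/3, c = -2.
So f(u) = 2u² + (5/3)u - 2.
The coefficient of u is 5/3.

5/3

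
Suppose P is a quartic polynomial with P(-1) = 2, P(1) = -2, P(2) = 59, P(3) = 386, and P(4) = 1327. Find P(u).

P(u) = 6u^4 - 2u^3 - 5u^2 - 1

Using the Lagrange interpolation formula with nodes -1, 1, 2, 3, 4:
  L_0(u) = (u - 1)(u - 2)(u - 3)(u - 4) / 120
  L_1(u) = (u + 1)(u - 2)(u - 3)(u - 4) / -12
  L_2(u) = (u + 1)(u - 1)(u - 3)(u - 4) / 6
  L_3(u) = (u + 1)(u - 1)(u - 2)(u - 4) / -8
  L_4(u) = (u + 1)(u - 1)(u - 2)(u - 3) / 30
Then P(u) = 2·L_0(u) - 2·L_1(u) + 59·L_2(u) + 386·L_3(u) + 1327·L_4(u).
Expanding and collecting terms gives P(u) = 6u⁴ - 2u³ - 5u² - 1.
Check: P(3) = 386. ✓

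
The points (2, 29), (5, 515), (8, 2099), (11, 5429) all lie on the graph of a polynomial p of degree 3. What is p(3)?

109

Using the Lagrange interpolation formula with nodes 2, 5, 8, 11:
  L_0(n) = (n - 5)(n - 8)(n - 11) / -162
  L_1(n) = (n - 2)(n - 8)(n - 11) / 54
  L_2(n) = (n - 2)(n - 5)(n - 11) / -54
  L_3(n) = (n - 2)(n - 5)(n - 8) / 162
Then p(n) = 29·L_0(n) + 515·L_1(n) + 2099·L_2(n) + 5429·L_3(n).
Expanding and collecting terms gives p(n) = 4n³ + n² - n - 5.
Evaluating at n = 3: p(3) = 109.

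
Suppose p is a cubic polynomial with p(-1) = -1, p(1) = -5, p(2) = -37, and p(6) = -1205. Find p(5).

-685

Write p(u) = au^3 + bu^2 + cu + d. Substituting each data point gives a linear system:
  -a + b - c + d = -1
  a + b + c + d = -5
  8a + 4b + 2c + d = -37
  216a + 36b + 6c + d = -1205
Solving the system yields a = -6, b = 2, c = 4, d = -5.
So p(u) = -6u^3 + 2u^2 + 4u - 5.
Then p(5) = -685.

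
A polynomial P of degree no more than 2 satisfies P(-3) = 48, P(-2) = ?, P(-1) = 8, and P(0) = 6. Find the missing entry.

The 3 known points determine the degree-2 polynomial uniquely.
Write P(n) = an^2 + bn + c. Substituting each data point gives a linear system:
  9a - 3b + c = 48
  a - b + c = 8
  c = 6
Solving the system yields a = 6, b = 4, c = 6.
So P(n) = 6n^2 + 4n + 6.
Then P(-2) = 22.

22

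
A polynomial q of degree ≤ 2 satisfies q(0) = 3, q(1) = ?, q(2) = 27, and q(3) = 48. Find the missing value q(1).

On equispaced nodes a degree-2 polynomial has vanishing third forward difference, so
  - q(0) + 3·q(1) - 3·q(2) + q(3) = 0.
Substituting the known values and solving for q(1):
  3·q(1) = 36
  q(1) = 12.

12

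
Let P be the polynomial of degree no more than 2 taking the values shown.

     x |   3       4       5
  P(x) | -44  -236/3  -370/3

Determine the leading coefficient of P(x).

Write P(x) = ax^2 + bx + c. Substituting each data point gives a linear system:
  9a + 3b + c = -44
  16a + 4b + c = -236/3
  25a + 5b + c = -370/3
Solving the system yields a = -5, b = 1/3, c = 0.
So P(x) = -5x² + (1/3)x.
The leading coefficient is -5.

-5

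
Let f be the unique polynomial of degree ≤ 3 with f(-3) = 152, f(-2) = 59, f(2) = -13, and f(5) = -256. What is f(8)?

-1201

Write f(u) = au^3 + bu^2 + cu + d. Substituting each data point gives a linear system:
  -27a + 9b - 3c + d = 152
  -8a + 4b - 2c + d = 59
  8a + 4b + 2c + d = -13
  125a + 25b + 5c + d = -256
Solving the system yields a = -3, b = 6, c = -6, d = -1.
So f(u) = -3u^3 + 6u^2 - 6u - 1.
Then f(8) = -1201.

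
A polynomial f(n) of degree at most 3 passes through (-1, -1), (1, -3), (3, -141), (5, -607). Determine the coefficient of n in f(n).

Write f(n) = an^3 + bn^2 + cn + d. Substituting each data point gives a linear system:
  -a + b - c + d = -1
  a + b + c + d = -3
  27a + 9b + 3c + d = -141
  125a + 25b + 5c + d = -607
Solving the system yields a = -4, b = -5, c = 3, d = 3.
So f(n) = -4n³ - 5n² + 3n + 3.
The coefficient of n is 3.

3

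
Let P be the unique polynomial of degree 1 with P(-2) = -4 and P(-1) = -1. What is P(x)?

P(x) = 3x + 2

Using the Lagrange interpolation formula with nodes -2, -1:
  L_0(x) = (x + 1) / -1
  L_1(x) = (x + 2) / 1
Then P(x) = -4·L_0(x) - 1·L_1(x).
Expanding and collecting terms gives P(x) = 3x + 2.
Check: P(-1) = -1. ✓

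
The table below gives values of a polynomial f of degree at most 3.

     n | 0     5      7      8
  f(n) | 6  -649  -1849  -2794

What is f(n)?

Write f(n) = an^3 + bn^2 + cn + d. Substituting each data point gives a linear system:
  d = 6
  125a + 25b + 5c + d = -649
  343a + 49b + 7c + d = -1849
  512a + 64b + 8c + d = -2794
Solving the system yields a = -6, b = 5, c = -6, d = 6.
So f(n) = -6n^3 + 5n^2 - 6n + 6.
Check: f(7) = -1849. ✓

f(n) = -6n^3 + 5n^2 - 6n + 6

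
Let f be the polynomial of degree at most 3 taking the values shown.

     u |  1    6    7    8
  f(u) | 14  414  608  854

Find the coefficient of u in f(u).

Write f(u) = au^3 + bu^2 + cu + d. Substituting each data point gives a linear system:
  a + b + c + d = 14
  216a + 36b + 6c + d = 414
  343a + 49b + 7c + d = 608
  512a + 64b + 8c + d = 854
Solving the system yields a = 1, b = 5, c = 2, d = 6.
So f(u) = u³ + 5u² + 2u + 6.
The coefficient of u is 2.

2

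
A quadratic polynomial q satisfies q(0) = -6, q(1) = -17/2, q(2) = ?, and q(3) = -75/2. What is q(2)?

-19

The 3 known points determine the degree-2 polynomial uniquely.
Write q(n) = an^2 + bn + c. Substituting each data point gives a linear system:
  c = -6
  a + b + c = -17/2
  9a + 3b + c = -75/2
Solving the system yields a = -4, b = 3/2, c = -6.
So q(n) = -4n^2 + (3/2)n - 6.
Then q(2) = -19.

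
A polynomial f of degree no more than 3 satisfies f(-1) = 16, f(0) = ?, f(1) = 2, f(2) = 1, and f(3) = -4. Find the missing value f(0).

5

The 4 known points determine the degree-3 polynomial uniquely.
Write f(s) = as^3 + bs^2 + cs + d. Substituting each data point gives a linear system:
  -a + b - c + d = 16
  a + b + c + d = 2
  8a + 4b + 2c + d = 1
  27a + 9b + 3c + d = -4
Solving the system yields a = -1, b = 4, c = -6, d = 5.
So f(s) = -s^3 + 4s^2 - 6s + 5.
Then f(0) = 5.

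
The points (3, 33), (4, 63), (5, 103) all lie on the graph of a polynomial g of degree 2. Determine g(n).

g(n) = 5n^2 - 5n + 3

Using the Lagrange interpolation formula with nodes 3, 4, 5:
  L_0(n) = (n - 4)(n - 5) / 2
  L_1(n) = (n - 3)(n - 5) / -1
  L_2(n) = (n - 3)(n - 4) / 2
Then g(n) = 33·L_0(n) + 63·L_1(n) + 103·L_2(n).
Expanding and collecting terms gives g(n) = 5n² - 5n + 3.
Check: g(4) = 63. ✓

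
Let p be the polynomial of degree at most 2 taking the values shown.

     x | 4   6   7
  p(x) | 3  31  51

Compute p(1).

-9

Using the Lagrange interpolation formula with nodes 4, 6, 7:
  L_0(x) = (x - 6)(x - 7) / 6
  L_1(x) = (x - 4)(x - 7) / -2
  L_2(x) = (x - 4)(x - 6) / 3
Then p(x) = 3·L_0(x) + 31·L_1(x) + 51·L_2(x).
Expanding and collecting terms gives p(x) = 2x^2 - 6x - 5.
Evaluating at x = 1: p(1) = -9.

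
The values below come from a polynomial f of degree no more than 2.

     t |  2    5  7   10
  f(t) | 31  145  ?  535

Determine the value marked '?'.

The 3 known points determine the degree-2 polynomial uniquely.
Write f(t) = at^2 + bt + c. Substituting each data point gives a linear system:
  4a + 2b + c = 31
  25a + 5b + c = 145
  100a + 10b + c = 535
Solving the system yields a = 5, b = 3, c = 5.
So f(t) = 5t^2 + 3t + 5.
Then f(7) = 271.

271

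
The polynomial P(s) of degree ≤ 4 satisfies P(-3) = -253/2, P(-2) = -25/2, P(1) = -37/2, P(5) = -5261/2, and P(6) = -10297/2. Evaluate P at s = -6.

-5833/2

Write P(s) = as^4 + bs^3 + cs^2 + ds + e. Substituting each data point gives a linear system:
  81a - 27b + 9c - 3d + e = -253/2
  16a - 8b + 4c - 2d + e = -25/2
  a + b + c + d + e = -37/2
  625a + 125b + 25c + 5d + e = -5261/2
  1296a + 216b + 36c + 6d + e = -10297/2
Solving the system yields a = -3, b = -5, c = -4, d = -6, e = -1/2.
So P(s) = -3s^4 - 5s^3 - 4s^2 - 6s - 1/2.
Then P(-6) = -5833/2.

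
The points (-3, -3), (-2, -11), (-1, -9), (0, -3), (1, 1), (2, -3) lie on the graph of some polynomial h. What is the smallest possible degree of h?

Forward differences of the values at n = -3, -2, -1, 0, 1, 2:
  h  : -3  -11  -9  -3  1  -3
  Δ  : -8  2  6  4  -4
  Δ^2: 10  4  -2  -8
  Δ^3: -6  -6  -6
  Δ^4: 0  0
  Δ^5: 0
The third differences are constant (-6) and nonzero, while all higher differences vanish, so the minimal degree is 3.

3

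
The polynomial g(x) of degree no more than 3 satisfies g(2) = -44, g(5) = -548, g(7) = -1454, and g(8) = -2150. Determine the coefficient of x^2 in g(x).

-1

Write g(x) = ax^3 + bx^2 + cx + d. Substituting each data point gives a linear system:
  8a + 4b + 2c + d = -44
  125a + 25b + 5c + d = -548
  343a + 49b + 7c + d = -1454
  512a + 64b + 8c + d = -2150
Solving the system yields a = -4, b = -1, c = -5, d = 2.
So g(x) = -4x^3 - x^2 - 5x + 2.
The coefficient of x^2 is -1.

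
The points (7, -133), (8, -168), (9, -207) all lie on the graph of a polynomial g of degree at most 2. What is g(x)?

g(x) = -2x^2 - 5x

Using the Lagrange interpolation formula with nodes 7, 8, 9:
  L_0(x) = (x - 8)(x - 9) / 2
  L_1(x) = (x - 7)(x - 9) / -1
  L_2(x) = (x - 7)(x - 8) / 2
Then g(x) = -133·L_0(x) - 168·L_1(x) - 207·L_2(x).
Expanding and collecting terms gives g(x) = -2x^2 - 5x.
Check: g(7) = -133. ✓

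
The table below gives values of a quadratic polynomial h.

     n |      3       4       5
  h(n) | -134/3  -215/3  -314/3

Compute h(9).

Using the Lagrange interpolation formula with nodes 3, 4, 5:
  L_0(n) = (n - 4)(n - 5) / 2
  L_1(n) = (n - 3)(n - 5) / -1
  L_2(n) = (n - 3)(n - 4) / 2
Then h(n) = -134/3·L_0(n) - 215/3·L_1(n) - 314/3·L_2(n).
Expanding and collecting terms gives h(n) = -3n² - 6n + 1/3.
Evaluating at n = 9: h(9) = -890/3.

-890/3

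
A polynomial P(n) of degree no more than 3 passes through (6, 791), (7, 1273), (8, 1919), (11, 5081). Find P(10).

Using the Lagrange interpolation formula with nodes 6, 7, 8, 11:
  L_0(n) = (n - 7)(n - 8)(n - 11) / -10
  L_1(n) = (n - 6)(n - 8)(n - 11) / 4
  L_2(n) = (n - 6)(n - 7)(n - 11) / -6
  L_3(n) = (n - 6)(n - 7)(n - 8) / 60
Then P(n) = 791·L_0(n) + 1273·L_1(n) + 1919·L_2(n) + 5081·L_3(n).
Expanding and collecting terms gives P(n) = 4n³ - 2n² - 1.
Evaluating at n = 10: P(10) = 3799.

3799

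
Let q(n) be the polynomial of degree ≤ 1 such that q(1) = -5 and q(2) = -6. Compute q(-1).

-3

Using the Lagrange interpolation formula with nodes 1, 2:
  L_0(n) = (n - 2) / -1
  L_1(n) = (n - 1) / 1
Then q(n) = -5·L_0(n) - 6·L_1(n).
Expanding and collecting terms gives q(n) = -n - 4.
Evaluating at n = -1: q(-1) = -3.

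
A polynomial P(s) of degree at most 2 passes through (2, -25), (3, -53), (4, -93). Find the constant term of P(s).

Write P(s) = as^2 + bs + c. Substituting each data point gives a linear system:
  4a + 2b + c = -25
  9a + 3b + c = -53
  16a + 4b + c = -93
Solving the system yields a = -6, b = 2, c = -5.
So P(s) = -6s^2 + 2s - 5.
The constant term is -5.

-5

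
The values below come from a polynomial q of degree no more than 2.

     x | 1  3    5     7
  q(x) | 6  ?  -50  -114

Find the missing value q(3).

On equispaced nodes a degree-2 polynomial has vanishing third forward difference, so
  - q(1) + 3·q(3) - 3·q(5) + q(7) = 0.
Substituting the known values and solving for q(3):
  3·q(3) = -30
  q(3) = -10.

-10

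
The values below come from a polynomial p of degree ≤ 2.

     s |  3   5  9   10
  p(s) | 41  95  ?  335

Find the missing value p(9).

The 3 known points determine the degree-2 polynomial uniquely.
Write p(s) = as^2 + bs + c. Substituting each data point gives a linear system:
  9a + 3b + c = 41
  25a + 5b + c = 95
  100a + 10b + c = 335
Solving the system yields a = 3, b = 3, c = 5.
So p(s) = 3s^2 + 3s + 5.
Then p(9) = 275.

275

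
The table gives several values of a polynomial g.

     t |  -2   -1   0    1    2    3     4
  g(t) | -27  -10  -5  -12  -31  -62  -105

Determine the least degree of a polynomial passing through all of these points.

2

Forward differences of the values at t = -2, -1, 0, 1, 2, 3, 4:
  g  : -27  -10  -5  -12  -31  -62  -105
  Δ  : 17  5  -7  -19  -31  -43
  Δ^2: -12  -12  -12  -12  -12
  Δ^3: 0  0  0  0
  Δ^4: 0  0  0
  Δ^5: 0  0
  Δ^6: 0
The second differences are constant (-12) and nonzero, while all higher differences vanish, so the minimal degree is 2.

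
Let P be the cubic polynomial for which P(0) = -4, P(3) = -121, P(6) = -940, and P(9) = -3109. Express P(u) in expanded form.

P(u) = -4u^3 - 3u^2 + 6u - 4

Write P(u) = au^3 + bu^2 + cu + d. Substituting each data point gives a linear system:
  d = -4
  27a + 9b + 3c + d = -121
  216a + 36b + 6c + d = -940
  729a + 81b + 9c + d = -3109
Solving the system yields a = -4, b = -3, c = 6, d = -4.
So P(u) = -4u^3 - 3u^2 + 6u - 4.
Check: P(9) = -3109. ✓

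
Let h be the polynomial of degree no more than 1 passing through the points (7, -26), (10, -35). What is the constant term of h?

Write h(n) = an + b. Substituting each data point gives a linear system:
  7a + b = -26
  10a + b = -35
Solving the system yields a = -3, b = -5.
So h(n) = -3n - 5.
The constant term is -5.

-5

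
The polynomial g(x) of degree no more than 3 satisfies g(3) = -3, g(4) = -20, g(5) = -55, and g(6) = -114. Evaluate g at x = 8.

Using the Lagrange interpolation formula with nodes 3, 4, 5, 6:
  L_0(x) = (x - 4)(x - 5)(x - 6) / -6
  L_1(x) = (x - 3)(x - 5)(x - 6) / 2
  L_2(x) = (x - 3)(x - 4)(x - 6) / -2
  L_3(x) = (x - 3)(x - 4)(x - 5) / 6
Then g(x) = -3·L_0(x) - 20·L_1(x) - 55·L_2(x) - 114·L_3(x).
Expanding and collecting terms gives g(x) = -x^3 + 3x^2 - x.
Evaluating at x = 8: g(8) = -328.

-328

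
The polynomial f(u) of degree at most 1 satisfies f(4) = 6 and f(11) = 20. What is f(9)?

16

Write f(u) = au + b. Substituting each data point gives a linear system:
  4a + b = 6
  11a + b = 20
Solving the system yields a = 2, b = -2.
So f(u) = 2u - 2.
Then f(9) = 16.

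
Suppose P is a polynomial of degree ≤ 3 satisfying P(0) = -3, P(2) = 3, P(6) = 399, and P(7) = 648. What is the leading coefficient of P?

Write P(s) = as^3 + bs^2 + cs + d. Substituting each data point gives a linear system:
  d = -3
  8a + 4b + 2c + d = 3
  216a + 36b + 6c + d = 399
  343a + 49b + 7c + d = 648
Solving the system yields a = 2, b = 0, c = -5, d = -3.
So P(s) = 2s³ - 5s - 3.
The leading coefficient is 2.

2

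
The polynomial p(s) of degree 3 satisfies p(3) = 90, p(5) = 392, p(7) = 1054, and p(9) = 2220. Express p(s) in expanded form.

p(s) = 3s^3 + 4s - 3

Using the Lagrange interpolation formula with nodes 3, 5, 7, 9:
  L_0(s) = (s - 5)(s - 7)(s - 9) / -48
  L_1(s) = (s - 3)(s - 7)(s - 9) / 16
  L_2(s) = (s - 3)(s - 5)(s - 9) / -16
  L_3(s) = (s - 3)(s - 5)(s - 7) / 48
Then p(s) = 90·L_0(s) + 392·L_1(s) + 1054·L_2(s) + 2220·L_3(s).
Expanding and collecting terms gives p(s) = 3s^3 + 4s - 3.
Check: p(7) = 1054. ✓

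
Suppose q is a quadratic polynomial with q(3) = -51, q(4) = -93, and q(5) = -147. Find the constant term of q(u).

Write q(u) = au^2 + bu + c. Substituting each data point gives a linear system:
  9a + 3b + c = -51
  16a + 4b + c = -93
  25a + 5b + c = -147
Solving the system yields a = -6, b = 0, c = 3.
So q(u) = -6u^2 + 3.
The constant term is 3.

3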